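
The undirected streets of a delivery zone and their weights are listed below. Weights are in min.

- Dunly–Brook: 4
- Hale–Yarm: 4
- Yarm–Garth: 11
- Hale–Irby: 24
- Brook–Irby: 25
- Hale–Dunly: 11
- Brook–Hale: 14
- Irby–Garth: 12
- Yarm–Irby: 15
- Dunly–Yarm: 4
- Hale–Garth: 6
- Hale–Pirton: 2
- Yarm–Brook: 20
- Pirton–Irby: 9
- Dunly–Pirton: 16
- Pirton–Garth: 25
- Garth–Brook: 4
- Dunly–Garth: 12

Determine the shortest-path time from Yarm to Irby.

15 min

Candidate routes:
Yarm - Hale - Garth - Irby: 4+6+12 = 22
Yarm - Irby: 15 = 15
Cheapest is Yarm - Irby at 15 min.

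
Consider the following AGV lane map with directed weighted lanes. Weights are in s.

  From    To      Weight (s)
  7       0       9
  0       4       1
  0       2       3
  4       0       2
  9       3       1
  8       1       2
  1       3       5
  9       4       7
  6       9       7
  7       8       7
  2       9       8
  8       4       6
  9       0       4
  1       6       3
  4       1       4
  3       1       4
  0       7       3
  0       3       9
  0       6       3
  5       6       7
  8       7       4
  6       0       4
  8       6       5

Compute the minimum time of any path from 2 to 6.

Settle nodes by increasing distance from 2:
2: 0
9: 8  (via 2)
3: 9  (via 9)
0: 12  (via 9)
1: 13  (via 3)
4: 13  (via 0)
6: 15  (via 0)
Shortest route: 2–9–0–6 = 15 s.

15 s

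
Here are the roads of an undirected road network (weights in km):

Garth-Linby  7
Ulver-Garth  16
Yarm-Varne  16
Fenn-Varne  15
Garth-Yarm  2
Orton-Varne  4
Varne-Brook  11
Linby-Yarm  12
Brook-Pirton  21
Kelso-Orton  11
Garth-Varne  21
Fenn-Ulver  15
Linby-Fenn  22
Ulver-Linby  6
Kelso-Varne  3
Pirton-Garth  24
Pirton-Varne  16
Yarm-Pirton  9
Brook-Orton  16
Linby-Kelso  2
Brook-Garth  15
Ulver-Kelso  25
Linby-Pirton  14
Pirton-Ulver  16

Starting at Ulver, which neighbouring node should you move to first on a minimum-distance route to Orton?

Linby

Enumerating some paths:
Ulver - Garth - Linby - Kelso - Varne - Orton: 16+7+2+3+4 = 32
Ulver - Linby - Kelso - Orton: 6+2+11 = 19
Ulver - Linby - Kelso - Varne - Orton: 6+2+3+4 = 15
The minimum is 15 km via Ulver - Linby - Kelso - Varne - Orton.
So from Ulver the first move is to Linby.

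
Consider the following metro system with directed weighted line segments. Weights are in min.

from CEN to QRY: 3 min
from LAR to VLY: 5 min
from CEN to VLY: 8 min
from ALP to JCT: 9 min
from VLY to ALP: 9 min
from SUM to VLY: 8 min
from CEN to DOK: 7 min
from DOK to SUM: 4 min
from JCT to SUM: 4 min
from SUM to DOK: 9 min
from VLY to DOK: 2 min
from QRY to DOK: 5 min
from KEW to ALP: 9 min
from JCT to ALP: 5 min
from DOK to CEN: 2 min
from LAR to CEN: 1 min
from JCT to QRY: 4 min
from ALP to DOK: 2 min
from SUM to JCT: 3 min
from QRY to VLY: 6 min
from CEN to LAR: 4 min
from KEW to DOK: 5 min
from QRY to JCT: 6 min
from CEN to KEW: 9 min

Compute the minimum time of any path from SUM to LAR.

15 min

Enumerating some paths:
SUM - VLY - DOK - CEN - LAR: 8+2+2+4 = 16
SUM - DOK - CEN - LAR: 9+2+4 = 15
SUM - JCT - ALP - DOK - CEN - LAR: 3+5+2+2+4 = 16
The minimum is 15 min via SUM - DOK - CEN - LAR.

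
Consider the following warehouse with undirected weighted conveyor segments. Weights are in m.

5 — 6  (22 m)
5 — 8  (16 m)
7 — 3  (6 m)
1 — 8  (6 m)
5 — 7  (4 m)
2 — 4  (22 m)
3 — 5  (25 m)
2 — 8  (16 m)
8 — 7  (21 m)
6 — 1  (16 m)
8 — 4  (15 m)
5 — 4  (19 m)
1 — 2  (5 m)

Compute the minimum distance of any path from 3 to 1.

Shortest distances from 3:
3: 0
7: 6  (via 3)
5: 10  (via 7)
8: 26  (via 5)
4: 29  (via 5)
1: 32  (via 8)
Shortest route: 3 → 7 → 5 → 8 → 1 = 32 m.

32 m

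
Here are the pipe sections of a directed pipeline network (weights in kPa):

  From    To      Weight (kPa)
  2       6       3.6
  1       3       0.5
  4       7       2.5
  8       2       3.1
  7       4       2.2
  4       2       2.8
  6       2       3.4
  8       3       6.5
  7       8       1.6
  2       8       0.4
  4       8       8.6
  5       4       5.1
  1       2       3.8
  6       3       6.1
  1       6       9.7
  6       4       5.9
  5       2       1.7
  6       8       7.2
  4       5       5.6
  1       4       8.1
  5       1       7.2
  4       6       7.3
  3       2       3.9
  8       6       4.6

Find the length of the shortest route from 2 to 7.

Settle nodes by increasing distance from 2:
2: 0
8: 0.4  (via 2)
6: 3.6  (via 2)
3: 6.9  (via 8)
4: 9.5  (via 6)
7: 12  (via 4)
Shortest route: 2–6–4–7 = 12 kPa.

12 kPa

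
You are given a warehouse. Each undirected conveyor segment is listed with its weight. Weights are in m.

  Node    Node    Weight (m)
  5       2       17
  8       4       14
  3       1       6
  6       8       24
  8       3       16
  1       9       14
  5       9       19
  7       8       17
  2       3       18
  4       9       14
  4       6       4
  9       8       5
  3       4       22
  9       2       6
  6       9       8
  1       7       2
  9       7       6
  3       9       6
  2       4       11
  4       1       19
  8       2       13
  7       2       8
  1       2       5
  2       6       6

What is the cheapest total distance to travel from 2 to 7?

7 m

Enumerating some paths:
2 - 7: 8 = 8
2 - 1 - 7: 5+2 = 7
Cheapest is 2 - 1 - 7 at 7 m.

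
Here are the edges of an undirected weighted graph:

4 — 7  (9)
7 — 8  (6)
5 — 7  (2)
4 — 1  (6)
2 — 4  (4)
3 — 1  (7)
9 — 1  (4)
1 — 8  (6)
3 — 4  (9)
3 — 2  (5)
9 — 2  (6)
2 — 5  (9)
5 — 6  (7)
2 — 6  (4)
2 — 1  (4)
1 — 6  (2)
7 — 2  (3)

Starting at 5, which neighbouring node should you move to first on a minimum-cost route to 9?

7

Enumerating some paths:
5 → 7 → 2 → 1 → 9: 2+3+4+4 = 13
5 → 6 → 1 → 9: 7+2+4 = 13
5 → 7 → 2 → 9: 2+3+6 = 11
Cheapest is 5 → 7 → 2 → 9 at 11.
So from 5 the first move is to 7.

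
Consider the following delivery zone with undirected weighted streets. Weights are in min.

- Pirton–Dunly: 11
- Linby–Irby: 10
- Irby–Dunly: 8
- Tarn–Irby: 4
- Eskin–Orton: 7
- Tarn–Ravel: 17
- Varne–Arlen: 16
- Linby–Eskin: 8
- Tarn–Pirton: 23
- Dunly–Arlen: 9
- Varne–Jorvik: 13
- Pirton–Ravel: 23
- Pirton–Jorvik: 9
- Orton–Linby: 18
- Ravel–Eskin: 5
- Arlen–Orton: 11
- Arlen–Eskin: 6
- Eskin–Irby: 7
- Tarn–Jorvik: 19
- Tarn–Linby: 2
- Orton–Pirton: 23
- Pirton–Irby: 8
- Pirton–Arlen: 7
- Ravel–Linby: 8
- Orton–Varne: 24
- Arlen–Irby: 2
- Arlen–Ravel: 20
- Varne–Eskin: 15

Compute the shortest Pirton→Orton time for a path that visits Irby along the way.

Shortest Pirton→Irby: Pirton–Irby = 8
Shortest Irby→Orton: Irby–Arlen–Orton = 13
Total via Irby: 8 + 13 = 21 min.

21 min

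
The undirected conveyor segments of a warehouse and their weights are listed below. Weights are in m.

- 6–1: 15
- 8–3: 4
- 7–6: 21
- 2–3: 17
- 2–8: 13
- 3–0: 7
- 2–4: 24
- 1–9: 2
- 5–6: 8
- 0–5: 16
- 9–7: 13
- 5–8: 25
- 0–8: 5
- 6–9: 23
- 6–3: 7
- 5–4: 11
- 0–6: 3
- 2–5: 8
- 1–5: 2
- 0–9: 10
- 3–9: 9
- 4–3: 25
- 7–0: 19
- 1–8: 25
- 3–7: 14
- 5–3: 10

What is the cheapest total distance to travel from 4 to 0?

Running Dijkstra from 4:
4: 0
5: 11  (via 4)
1: 13  (via 5)
9: 15  (via 1)
2: 19  (via 5)
6: 19  (via 5)
3: 21  (via 5)
0: 22  (via 6)
Shortest route: 4–5–6–0 = 22 m.

22 m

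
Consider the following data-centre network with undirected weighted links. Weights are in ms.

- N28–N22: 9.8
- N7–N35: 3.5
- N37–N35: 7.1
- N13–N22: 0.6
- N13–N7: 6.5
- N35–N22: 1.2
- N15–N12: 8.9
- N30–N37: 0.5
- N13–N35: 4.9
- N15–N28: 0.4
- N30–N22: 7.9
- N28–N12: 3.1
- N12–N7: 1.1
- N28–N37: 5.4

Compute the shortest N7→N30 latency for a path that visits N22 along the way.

Best N7 to N22: N7–N35–N22 costing 4.7
Shortest N22→N30: N22–N30 = 7.9
Total via N22: 4.7 + 7.9 = 12.6 ms.

12.6 ms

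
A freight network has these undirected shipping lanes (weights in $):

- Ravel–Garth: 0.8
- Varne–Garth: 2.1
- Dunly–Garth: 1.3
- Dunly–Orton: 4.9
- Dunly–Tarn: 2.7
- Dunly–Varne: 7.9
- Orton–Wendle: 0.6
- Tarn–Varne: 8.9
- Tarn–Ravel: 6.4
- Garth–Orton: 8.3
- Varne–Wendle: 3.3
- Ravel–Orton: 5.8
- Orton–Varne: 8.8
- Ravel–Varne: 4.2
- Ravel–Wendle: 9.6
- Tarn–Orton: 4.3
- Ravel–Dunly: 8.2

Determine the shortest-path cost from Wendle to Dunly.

$5.5

Compare a few routes:
Wendle - Varne - Garth - Dunly: 3.3+2.1+1.3 = 6.7
Wendle - Orton - Tarn - Dunly: 0.6+4.3+2.7 = 7.6
Wendle - Orton - Dunly: 0.6+4.9 = 5.5
The minimum is $5.5 via Wendle - Orton - Dunly.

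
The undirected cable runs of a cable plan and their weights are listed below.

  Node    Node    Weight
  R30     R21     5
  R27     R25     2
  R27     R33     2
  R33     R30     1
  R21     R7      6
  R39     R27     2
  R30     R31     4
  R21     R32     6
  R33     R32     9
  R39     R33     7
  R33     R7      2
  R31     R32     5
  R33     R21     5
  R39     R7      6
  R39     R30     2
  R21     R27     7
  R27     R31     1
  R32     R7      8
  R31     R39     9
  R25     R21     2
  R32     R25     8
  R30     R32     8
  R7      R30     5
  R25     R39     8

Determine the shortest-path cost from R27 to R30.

3

Running Dijkstra from R27:
R27: 0
R31: 1  (via R27)
R33: 2  (via R27)
R25: 2  (via R27)
R39: 2  (via R27)
R30: 3  (via R33)
Shortest route: R27 → R33 → R30 = 3.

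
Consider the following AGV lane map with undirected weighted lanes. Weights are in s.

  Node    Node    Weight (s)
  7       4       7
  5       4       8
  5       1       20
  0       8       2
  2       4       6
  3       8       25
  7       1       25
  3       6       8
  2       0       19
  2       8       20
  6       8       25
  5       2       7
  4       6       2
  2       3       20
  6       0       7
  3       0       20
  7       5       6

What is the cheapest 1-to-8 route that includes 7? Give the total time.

Best 1 to 7: 1 → 7 costing 25
Best 7 to 8: 7 → 4 → 6 → 0 → 8 costing 18
Total via 7: 25 + 18 = 43 s.

43 s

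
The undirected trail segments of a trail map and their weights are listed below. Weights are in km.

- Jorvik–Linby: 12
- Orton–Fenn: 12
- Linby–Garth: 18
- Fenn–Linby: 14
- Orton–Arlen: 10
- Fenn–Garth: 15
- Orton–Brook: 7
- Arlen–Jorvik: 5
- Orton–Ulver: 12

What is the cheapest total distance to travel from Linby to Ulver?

Settle nodes by increasing distance from Linby:
Linby: 0
Jorvik: 12  (via Linby)
Fenn: 14  (via Linby)
Arlen: 17  (via Jorvik)
Garth: 18  (via Linby)
Orton: 26  (via Fenn)
Brook: 33  (via Orton)
Ulver: 38  (via Orton)
Shortest route: Linby → Fenn → Orton → Ulver = 38 km.

38 km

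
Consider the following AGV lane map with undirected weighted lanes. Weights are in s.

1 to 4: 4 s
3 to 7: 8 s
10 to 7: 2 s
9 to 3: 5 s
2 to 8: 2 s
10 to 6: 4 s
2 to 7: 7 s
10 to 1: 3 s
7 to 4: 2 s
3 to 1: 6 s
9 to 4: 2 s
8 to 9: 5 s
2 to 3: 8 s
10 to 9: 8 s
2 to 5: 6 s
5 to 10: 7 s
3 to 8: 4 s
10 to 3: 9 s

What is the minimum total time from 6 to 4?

Compare a few routes:
6 → 10 → 9 → 4: 4+8+2 = 14
6 → 10 → 1 → 4: 4+3+4 = 11
6 → 10 → 7 → 4: 4+2+2 = 8
The minimum is 8 s via 6 → 10 → 7 → 4.

8 s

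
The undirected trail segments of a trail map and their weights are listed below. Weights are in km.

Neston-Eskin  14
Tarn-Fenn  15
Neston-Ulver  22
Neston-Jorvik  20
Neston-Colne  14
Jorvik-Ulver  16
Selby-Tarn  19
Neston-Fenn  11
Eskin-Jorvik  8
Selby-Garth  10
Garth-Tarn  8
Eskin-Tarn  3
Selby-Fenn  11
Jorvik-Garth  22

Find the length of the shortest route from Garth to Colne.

Shortest distances from Garth:
Garth: 0
Tarn: 8  (via Garth)
Selby: 10  (via Garth)
Eskin: 11  (via Tarn)
Jorvik: 19  (via Eskin)
Fenn: 21  (via Selby)
Neston: 25  (via Eskin)
Ulver: 35  (via Jorvik)
Colne: 39  (via Neston)
Shortest route: Garth–Tarn–Eskin–Neston–Colne = 39 km.

39 km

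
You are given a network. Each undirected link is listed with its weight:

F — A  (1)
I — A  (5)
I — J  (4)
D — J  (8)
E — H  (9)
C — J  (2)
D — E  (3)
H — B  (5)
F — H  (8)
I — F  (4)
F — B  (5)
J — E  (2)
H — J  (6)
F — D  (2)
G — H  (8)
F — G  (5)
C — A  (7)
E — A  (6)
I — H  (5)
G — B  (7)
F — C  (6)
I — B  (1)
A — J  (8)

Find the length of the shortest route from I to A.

5

Shortest distances from I:
I: 0
B: 1  (via I)
F: 4  (via I)
J: 4  (via I)
A: 5  (via I)
Shortest route: I → A = 5.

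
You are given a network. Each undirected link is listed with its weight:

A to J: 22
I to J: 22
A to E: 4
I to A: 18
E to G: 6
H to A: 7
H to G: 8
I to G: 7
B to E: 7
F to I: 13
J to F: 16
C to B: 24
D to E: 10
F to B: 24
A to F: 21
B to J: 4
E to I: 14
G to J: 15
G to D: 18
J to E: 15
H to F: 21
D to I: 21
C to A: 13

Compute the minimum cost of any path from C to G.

Candidate routes:
C - A - H - G: 13+7+8 = 28
C - A - I - G: 13+18+7 = 38
C - B - E - G: 24+7+6 = 37
C - A - E - G: 13+4+6 = 23
The minimum is 23 via C - A - E - G.

23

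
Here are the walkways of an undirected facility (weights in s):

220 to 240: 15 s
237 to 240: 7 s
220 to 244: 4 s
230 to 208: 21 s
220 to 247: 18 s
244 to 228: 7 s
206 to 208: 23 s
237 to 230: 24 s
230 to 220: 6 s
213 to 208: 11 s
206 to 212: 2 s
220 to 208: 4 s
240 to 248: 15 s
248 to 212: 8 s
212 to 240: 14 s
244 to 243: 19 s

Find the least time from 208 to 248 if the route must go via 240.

Best 208 to 240: 208–220–240 costing 19
Shortest 240→248: 240–248 = 15
Total via 240: 19 + 15 = 34 s.

34 s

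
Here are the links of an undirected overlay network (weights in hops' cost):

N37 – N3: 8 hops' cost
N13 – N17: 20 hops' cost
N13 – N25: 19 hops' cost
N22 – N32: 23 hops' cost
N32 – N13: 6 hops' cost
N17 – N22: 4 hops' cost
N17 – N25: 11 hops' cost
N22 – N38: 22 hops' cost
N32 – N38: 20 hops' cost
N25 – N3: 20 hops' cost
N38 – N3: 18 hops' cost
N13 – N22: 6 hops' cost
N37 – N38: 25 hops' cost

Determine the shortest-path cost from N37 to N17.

Running Dijkstra from N37:
N37: 0
N3: 8  (via N37)
N38: 25  (via N37)
N25: 28  (via N3)
N17: 39  (via N25)
Shortest route: N37–N3–N25–N17 = 39 hops' cost.

39 hops' cost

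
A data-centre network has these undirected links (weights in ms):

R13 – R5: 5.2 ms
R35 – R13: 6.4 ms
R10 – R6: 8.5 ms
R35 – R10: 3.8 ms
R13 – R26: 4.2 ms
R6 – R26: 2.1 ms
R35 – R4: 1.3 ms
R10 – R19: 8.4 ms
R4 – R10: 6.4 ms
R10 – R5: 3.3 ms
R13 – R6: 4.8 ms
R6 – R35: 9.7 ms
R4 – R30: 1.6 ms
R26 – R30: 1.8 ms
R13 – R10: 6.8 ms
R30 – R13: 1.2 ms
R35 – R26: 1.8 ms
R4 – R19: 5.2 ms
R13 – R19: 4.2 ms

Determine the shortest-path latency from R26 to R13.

3 ms

Shortest distances from R26:
R26: 0
R30: 1.8  (via R26)
R35: 1.8  (via R26)
R6: 2.1  (via R26)
R13: 3  (via R30)
Shortest route: R26 → R30 → R13 = 3 ms.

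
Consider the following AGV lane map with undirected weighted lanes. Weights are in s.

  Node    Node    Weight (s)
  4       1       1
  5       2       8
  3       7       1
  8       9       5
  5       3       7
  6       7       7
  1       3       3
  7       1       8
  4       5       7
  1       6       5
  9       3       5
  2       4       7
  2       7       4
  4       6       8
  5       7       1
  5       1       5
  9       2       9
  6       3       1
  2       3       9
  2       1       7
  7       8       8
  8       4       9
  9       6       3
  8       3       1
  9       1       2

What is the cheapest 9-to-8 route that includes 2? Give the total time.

Shortest 9→2: 9–2 = 9
Best 2 to 8: 2–7–3–8 costing 6
Total via 2: 9 + 6 = 15 s.

15 s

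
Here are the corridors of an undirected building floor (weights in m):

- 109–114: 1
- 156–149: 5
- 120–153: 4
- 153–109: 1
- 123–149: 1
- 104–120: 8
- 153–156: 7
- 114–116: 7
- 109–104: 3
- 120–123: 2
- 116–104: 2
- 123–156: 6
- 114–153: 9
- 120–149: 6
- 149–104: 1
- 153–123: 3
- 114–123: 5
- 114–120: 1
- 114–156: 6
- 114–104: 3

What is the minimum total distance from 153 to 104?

Settle nodes by increasing distance from 153:
153: 0
109: 1  (via 153)
114: 2  (via 109)
120: 3  (via 114)
123: 3  (via 153)
149: 4  (via 123)
104: 4  (via 109)
Shortest route: 153 → 109 → 104 = 4 m.

4 m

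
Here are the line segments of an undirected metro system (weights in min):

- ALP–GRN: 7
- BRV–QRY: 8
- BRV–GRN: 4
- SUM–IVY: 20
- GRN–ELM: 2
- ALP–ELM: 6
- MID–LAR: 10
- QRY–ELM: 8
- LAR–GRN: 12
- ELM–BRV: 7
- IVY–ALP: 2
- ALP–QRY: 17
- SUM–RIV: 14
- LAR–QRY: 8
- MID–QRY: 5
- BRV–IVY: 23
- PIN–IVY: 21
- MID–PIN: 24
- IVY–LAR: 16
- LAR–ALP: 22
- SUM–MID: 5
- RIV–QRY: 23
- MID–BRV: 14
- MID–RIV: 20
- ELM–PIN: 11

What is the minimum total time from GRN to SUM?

20 min

Settle nodes by increasing distance from GRN:
GRN: 0
ELM: 2  (via GRN)
BRV: 4  (via GRN)
ALP: 7  (via GRN)
IVY: 9  (via ALP)
QRY: 10  (via ELM)
LAR: 12  (via GRN)
PIN: 13  (via ELM)
MID: 15  (via QRY)
SUM: 20  (via MID)
Shortest route: GRN → ELM → QRY → MID → SUM = 20 min.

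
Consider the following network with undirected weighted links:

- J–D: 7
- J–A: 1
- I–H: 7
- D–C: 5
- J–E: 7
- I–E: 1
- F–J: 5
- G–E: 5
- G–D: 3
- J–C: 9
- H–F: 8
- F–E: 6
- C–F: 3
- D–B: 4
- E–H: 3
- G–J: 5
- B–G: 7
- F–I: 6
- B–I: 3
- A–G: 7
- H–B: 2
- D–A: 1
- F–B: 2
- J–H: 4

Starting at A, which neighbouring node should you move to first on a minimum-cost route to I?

D

Compare a few routes:
A - D - B - I: 1+4+3 = 8
A - J - E - I: 1+7+1 = 9
A - J - H - E - I: 1+4+3+1 = 9
The minimum is 8 via A - D - B - I.
So from A the first move is to D.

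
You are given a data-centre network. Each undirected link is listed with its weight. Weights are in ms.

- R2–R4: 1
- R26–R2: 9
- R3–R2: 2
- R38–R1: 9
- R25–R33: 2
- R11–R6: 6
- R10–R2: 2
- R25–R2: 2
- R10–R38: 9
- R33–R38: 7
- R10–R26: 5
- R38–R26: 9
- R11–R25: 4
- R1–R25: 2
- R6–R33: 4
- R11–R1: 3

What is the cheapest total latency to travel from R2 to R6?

Settle nodes by increasing distance from R2:
R2: 0
R4: 1  (via R2)
R25: 2  (via R2)
R3: 2  (via R2)
R10: 2  (via R2)
R1: 4  (via R25)
R33: 4  (via R25)
R11: 6  (via R25)
R26: 7  (via R10)
R6: 8  (via R33)
Shortest route: R2–R25–R33–R6 = 8 ms.

8 ms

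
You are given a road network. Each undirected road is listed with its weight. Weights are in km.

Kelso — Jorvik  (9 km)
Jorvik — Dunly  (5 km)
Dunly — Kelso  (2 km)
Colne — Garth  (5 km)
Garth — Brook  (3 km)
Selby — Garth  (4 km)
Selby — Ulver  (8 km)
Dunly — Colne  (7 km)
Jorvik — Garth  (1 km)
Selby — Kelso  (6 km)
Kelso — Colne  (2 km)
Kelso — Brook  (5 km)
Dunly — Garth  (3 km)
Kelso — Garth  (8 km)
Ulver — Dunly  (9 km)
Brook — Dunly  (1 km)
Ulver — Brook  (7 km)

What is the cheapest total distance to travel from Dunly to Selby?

7 km

Running Dijkstra from Dunly:
Dunly: 0
Brook: 1  (via Dunly)
Kelso: 2  (via Dunly)
Garth: 3  (via Dunly)
Colne: 4  (via Kelso)
Jorvik: 4  (via Garth)
Selby: 7  (via Garth)
Shortest route: Dunly–Garth–Selby = 7 km.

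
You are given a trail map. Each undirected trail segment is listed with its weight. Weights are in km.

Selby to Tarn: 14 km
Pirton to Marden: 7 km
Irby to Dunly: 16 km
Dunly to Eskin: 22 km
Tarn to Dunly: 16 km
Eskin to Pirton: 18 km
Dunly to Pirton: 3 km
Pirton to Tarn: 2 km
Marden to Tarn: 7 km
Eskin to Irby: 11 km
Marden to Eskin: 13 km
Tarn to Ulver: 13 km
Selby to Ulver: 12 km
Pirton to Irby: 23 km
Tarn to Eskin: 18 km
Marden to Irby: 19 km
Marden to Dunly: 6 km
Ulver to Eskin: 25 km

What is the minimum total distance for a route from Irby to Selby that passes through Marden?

40 km

Best Irby to Marden: Irby → Marden costing 19
Shortest Marden→Selby: Marden → Tarn → Selby = 21
Total via Marden: 19 + 21 = 40 km.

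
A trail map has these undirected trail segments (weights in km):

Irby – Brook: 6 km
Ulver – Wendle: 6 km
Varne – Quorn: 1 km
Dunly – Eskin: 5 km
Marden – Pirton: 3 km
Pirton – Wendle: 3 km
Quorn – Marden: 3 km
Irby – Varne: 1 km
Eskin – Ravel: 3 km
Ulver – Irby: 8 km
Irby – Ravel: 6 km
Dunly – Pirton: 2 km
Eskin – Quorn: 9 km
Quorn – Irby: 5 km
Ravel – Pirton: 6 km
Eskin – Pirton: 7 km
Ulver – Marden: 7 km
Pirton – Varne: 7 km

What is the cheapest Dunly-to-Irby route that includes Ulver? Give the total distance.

Best Dunly to Ulver: Dunly → Pirton → Wendle → Ulver costing 11
Shortest Ulver→Irby: Ulver → Irby = 8
Total via Ulver: 11 + 8 = 19 km.

19 km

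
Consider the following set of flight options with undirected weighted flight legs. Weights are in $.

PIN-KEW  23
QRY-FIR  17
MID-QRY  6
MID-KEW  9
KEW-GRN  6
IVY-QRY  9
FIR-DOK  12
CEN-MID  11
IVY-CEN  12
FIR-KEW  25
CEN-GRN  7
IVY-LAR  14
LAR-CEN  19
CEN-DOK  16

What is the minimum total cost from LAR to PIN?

Settle nodes by increasing distance from LAR:
LAR: 0
IVY: 14  (via LAR)
CEN: 19  (via LAR)
QRY: 23  (via IVY)
GRN: 26  (via CEN)
MID: 29  (via QRY)
KEW: 32  (via GRN)
DOK: 35  (via CEN)
FIR: 40  (via QRY)
PIN: 55  (via KEW)
Shortest route: LAR → CEN → GRN → KEW → PIN = $55.

$55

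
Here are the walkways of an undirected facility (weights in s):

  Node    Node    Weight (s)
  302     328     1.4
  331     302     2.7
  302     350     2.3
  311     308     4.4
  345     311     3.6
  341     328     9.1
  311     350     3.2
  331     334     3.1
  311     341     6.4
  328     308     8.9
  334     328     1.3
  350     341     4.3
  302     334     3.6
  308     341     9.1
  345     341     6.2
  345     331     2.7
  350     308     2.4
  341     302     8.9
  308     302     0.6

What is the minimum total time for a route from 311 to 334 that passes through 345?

9.4 s

Shortest 311→345: 311 → 345 = 3.6
Shortest 345→334: 345 → 331 → 334 = 5.8
Total via 345: 3.6 + 5.8 = 9.4 s.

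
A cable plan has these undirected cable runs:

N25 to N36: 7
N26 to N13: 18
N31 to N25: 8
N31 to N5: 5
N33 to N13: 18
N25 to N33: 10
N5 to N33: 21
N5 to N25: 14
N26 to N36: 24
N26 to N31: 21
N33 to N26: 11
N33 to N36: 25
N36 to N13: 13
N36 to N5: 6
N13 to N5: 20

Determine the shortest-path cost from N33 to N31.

Shortest distances from N33:
N33: 0
N25: 10  (via N33)
N26: 11  (via N33)
N36: 17  (via N25)
N13: 18  (via N33)
N31: 18  (via N25)
Shortest route: N33 → N25 → N31 = 18.

18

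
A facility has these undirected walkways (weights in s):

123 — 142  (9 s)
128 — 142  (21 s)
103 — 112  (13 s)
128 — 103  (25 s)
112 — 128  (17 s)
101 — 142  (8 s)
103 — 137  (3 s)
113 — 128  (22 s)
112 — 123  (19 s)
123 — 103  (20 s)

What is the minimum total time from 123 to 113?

52 s

Settle nodes by increasing distance from 123:
123: 0
142: 9  (via 123)
101: 17  (via 142)
112: 19  (via 123)
103: 20  (via 123)
137: 23  (via 103)
128: 30  (via 142)
113: 52  (via 128)
Shortest route: 123 → 142 → 128 → 113 = 52 s.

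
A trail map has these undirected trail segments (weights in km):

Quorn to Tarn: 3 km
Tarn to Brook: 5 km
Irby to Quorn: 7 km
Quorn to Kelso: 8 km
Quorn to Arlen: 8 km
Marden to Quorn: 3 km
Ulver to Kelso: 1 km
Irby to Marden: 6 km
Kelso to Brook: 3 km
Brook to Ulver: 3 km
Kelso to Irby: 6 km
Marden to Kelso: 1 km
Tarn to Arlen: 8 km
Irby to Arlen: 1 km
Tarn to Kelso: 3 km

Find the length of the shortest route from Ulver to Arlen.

Shortest distances from Ulver:
Ulver: 0
Kelso: 1  (via Ulver)
Marden: 2  (via Kelso)
Brook: 3  (via Ulver)
Tarn: 4  (via Kelso)
Quorn: 5  (via Marden)
Irby: 7  (via Kelso)
Arlen: 8  (via Irby)
Shortest route: Ulver–Kelso–Irby–Arlen = 8 km.

8 km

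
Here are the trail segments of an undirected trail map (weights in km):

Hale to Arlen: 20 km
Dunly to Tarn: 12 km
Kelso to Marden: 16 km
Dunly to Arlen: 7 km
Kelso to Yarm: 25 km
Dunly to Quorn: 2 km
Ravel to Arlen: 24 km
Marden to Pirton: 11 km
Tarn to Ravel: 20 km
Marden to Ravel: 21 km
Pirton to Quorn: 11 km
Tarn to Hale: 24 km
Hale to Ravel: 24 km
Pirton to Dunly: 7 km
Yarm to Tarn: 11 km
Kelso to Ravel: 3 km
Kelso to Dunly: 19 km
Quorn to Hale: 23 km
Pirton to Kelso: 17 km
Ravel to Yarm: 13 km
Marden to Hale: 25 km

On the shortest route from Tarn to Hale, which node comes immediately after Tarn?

Enumerating some paths:
Tarn - Dunly - Quorn - Hale: 12+2+23 = 37
Tarn - Hale: 24 = 24
The minimum is 24 km via Tarn - Hale.
So from Tarn the first move is to Hale.

Hale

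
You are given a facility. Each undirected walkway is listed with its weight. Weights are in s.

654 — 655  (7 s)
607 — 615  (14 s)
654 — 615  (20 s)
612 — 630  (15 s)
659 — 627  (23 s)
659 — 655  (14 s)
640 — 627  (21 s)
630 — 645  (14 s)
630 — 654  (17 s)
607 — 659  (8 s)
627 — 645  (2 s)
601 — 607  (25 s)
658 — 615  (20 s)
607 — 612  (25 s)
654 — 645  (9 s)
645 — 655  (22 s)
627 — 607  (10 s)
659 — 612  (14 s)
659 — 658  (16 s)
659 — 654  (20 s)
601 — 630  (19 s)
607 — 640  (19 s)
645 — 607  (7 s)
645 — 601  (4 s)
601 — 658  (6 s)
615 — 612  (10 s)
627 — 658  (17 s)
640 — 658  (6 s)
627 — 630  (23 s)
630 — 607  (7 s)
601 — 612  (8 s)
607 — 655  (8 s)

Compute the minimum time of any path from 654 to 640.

Shortest distances from 654:
654: 0
655: 7  (via 654)
645: 9  (via 654)
627: 11  (via 645)
601: 13  (via 645)
607: 15  (via 655)
630: 17  (via 654)
658: 19  (via 601)
615: 20  (via 654)
659: 20  (via 654)
612: 21  (via 601)
640: 25  (via 658)
Shortest route: 654–645–601–658–640 = 25 s.

25 s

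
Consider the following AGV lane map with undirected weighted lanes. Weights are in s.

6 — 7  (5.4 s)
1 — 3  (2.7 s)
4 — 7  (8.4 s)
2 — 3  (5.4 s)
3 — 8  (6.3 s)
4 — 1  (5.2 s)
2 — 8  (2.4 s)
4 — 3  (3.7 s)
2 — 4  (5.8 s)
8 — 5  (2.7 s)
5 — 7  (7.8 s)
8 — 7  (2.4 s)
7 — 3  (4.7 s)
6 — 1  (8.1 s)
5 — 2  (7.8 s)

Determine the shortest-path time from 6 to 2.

Enumerating some paths:
6 → 7 → 8 → 2: 5.4+2.4+2.4 = 10.2
6 → 7 → 3 → 2: 5.4+4.7+5.4 = 15.5
6 → 1 → 3 → 2: 8.1+2.7+5.4 = 16.2
Cheapest is 6 → 7 → 8 → 2 at 10.2 s.

10.2 s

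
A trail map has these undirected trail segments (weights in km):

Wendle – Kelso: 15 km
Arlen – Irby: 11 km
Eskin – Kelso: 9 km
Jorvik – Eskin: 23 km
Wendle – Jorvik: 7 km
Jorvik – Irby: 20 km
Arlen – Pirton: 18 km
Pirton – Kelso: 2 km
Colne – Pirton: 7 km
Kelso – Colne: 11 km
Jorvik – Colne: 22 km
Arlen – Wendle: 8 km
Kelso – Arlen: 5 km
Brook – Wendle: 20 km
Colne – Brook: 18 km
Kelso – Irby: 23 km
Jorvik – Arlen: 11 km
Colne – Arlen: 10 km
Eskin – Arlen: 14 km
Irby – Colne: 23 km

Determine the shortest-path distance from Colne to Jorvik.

21 km

Enumerating some paths:
Colne → Arlen → Wendle → Jorvik: 10+8+7 = 25
Colne → Jorvik: 22 = 22
Colne → Arlen → Jorvik: 10+11 = 21
Cheapest is Colne → Arlen → Jorvik at 21 km.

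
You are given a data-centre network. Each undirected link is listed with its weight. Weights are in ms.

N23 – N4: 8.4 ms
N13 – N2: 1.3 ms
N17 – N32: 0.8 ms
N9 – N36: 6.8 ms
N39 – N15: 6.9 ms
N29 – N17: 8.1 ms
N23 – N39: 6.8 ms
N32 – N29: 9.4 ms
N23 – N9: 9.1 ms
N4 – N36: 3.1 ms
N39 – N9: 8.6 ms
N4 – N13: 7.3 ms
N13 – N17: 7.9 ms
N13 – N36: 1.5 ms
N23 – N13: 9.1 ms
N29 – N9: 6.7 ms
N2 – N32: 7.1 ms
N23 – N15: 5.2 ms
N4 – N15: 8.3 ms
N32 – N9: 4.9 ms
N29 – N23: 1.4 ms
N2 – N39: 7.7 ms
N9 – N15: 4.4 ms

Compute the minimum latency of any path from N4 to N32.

Candidate routes:
N4–N13–N2–N32: 7.3+1.3+7.1 = 15.7
N4–N36–N13–N17–N32: 3.1+1.5+7.9+0.8 = 13.3
N4–N36–N13–N2–N32: 3.1+1.5+1.3+7.1 = 13
N4–N36–N9–N32: 3.1+6.8+4.9 = 14.8
Cheapest is N4–N36–N13–N2–N32 at 13 ms.

13 ms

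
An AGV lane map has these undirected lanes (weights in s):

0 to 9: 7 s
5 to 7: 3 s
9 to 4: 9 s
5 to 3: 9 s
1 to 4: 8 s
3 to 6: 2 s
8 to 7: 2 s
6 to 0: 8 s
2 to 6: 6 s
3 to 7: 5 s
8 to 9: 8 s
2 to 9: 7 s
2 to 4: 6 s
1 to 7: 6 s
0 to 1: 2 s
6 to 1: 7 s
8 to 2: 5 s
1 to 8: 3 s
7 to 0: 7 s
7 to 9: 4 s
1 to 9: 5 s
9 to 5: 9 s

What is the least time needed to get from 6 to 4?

12 s

Candidate routes:
6 → 1 → 4: 7+8 = 15
6 → 2 → 4: 6+6 = 12
Cheapest is 6 → 2 → 4 at 12 s.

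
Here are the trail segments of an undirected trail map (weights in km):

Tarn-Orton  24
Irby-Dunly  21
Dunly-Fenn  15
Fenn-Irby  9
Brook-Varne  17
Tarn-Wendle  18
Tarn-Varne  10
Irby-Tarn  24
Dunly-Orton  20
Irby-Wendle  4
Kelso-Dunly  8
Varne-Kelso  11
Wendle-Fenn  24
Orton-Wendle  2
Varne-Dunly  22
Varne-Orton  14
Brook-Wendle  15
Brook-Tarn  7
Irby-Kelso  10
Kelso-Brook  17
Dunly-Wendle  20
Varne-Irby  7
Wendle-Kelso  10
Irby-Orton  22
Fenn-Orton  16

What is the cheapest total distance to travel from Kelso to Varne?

11 km

Shortest distances from Kelso:
Kelso: 0
Dunly: 8  (via Kelso)
Irby: 10  (via Kelso)
Wendle: 10  (via Kelso)
Varne: 11  (via Kelso)
Shortest route: Kelso → Varne = 11 km.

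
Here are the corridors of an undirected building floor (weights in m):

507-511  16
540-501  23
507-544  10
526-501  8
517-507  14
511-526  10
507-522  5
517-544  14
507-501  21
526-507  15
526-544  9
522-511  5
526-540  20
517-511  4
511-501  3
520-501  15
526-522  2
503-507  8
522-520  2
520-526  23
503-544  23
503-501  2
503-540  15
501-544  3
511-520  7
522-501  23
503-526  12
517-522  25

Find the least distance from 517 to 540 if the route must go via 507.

37 m

Shortest 517→507: 517–507 = 14
Best 507 to 540: 507–503–540 costing 23
Total via 507: 14 + 23 = 37 m.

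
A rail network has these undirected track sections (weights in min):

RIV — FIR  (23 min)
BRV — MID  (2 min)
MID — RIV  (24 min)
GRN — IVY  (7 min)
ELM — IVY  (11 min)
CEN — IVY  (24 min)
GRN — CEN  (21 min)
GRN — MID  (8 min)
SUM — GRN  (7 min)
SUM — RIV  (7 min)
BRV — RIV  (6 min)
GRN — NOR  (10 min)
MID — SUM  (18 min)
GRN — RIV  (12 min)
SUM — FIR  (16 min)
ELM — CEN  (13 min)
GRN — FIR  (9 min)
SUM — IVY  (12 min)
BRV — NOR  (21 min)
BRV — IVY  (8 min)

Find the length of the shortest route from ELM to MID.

21 min

Compare a few routes:
ELM → IVY → GRN → MID: 11+7+8 = 26
ELM → IVY → GRN → RIV → BRV → MID: 11+7+12+6+2 = 38
ELM → IVY → BRV → MID: 11+8+2 = 21
The minimum is 21 min via ELM → IVY → BRV → MID.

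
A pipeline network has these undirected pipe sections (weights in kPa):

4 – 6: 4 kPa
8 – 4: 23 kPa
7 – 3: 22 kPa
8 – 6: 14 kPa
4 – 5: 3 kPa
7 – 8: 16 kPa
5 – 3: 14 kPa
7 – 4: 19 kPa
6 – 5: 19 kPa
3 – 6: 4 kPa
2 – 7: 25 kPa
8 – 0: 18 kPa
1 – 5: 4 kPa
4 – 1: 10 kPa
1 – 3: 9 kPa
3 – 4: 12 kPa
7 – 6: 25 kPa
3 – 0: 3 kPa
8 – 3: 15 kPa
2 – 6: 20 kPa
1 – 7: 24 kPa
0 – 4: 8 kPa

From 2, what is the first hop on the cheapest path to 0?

Compare a few routes:
2 → 6 → 3 → 0: 20+4+3 = 27
2 → 6 → 4 → 0: 20+4+8 = 32
2 → 6 → 4 → 5 → 1 → 3 → 0: 20+4+3+4+9+3 = 43
2 → 6 → 4 → 3 → 0: 20+4+12+3 = 39
Cheapest is 2 → 6 → 3 → 0 at 27 kPa.
So from 2 the first move is to 6.

6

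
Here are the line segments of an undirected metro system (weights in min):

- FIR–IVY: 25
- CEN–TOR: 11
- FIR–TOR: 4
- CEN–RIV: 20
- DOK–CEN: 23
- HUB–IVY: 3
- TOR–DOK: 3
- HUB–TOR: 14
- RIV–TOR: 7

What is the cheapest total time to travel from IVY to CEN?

Running Dijkstra from IVY:
IVY: 0
HUB: 3  (via IVY)
TOR: 17  (via HUB)
DOK: 20  (via TOR)
FIR: 21  (via TOR)
RIV: 24  (via TOR)
CEN: 28  (via TOR)
Shortest route: IVY–HUB–TOR–CEN = 28 min.

28 min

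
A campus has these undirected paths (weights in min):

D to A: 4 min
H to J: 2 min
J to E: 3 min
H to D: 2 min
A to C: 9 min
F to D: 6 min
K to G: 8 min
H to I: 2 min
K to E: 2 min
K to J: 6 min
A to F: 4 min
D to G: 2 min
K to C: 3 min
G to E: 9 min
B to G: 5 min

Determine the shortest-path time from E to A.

11 min

Enumerating some paths:
E - J - H - D - A: 3+2+2+4 = 11
E - K - C - A: 2+3+9 = 14
E - K - G - D - A: 2+8+2+4 = 16
E - G - D - A: 9+2+4 = 15
The minimum is 11 min via E - J - H - D - A.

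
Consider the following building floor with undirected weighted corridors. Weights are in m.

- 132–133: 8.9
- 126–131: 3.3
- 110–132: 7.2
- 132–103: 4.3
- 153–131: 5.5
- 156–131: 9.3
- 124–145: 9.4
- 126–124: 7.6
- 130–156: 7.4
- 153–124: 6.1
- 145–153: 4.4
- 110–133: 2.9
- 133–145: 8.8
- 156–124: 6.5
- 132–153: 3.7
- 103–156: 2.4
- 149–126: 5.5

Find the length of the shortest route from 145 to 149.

18.7 m

Shortest distances from 145:
145: 0
153: 4.4  (via 145)
132: 8.1  (via 153)
133: 8.8  (via 145)
124: 9.4  (via 145)
131: 9.9  (via 153)
110: 11.7  (via 133)
103: 12.4  (via 132)
126: 13.2  (via 131)
156: 14.8  (via 103)
149: 18.7  (via 126)
Shortest route: 145 → 153 → 131 → 126 → 149 = 18.7 m.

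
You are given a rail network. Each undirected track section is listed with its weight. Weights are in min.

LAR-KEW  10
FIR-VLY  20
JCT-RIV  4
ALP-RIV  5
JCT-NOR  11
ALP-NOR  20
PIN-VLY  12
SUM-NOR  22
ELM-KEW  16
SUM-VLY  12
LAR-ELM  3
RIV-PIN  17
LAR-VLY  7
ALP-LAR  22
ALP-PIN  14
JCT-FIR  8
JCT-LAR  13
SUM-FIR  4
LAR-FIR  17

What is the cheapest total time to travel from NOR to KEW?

Candidate routes:
NOR–JCT–LAR–ELM–KEW: 11+13+3+16 = 43
NOR–JCT–LAR–KEW: 11+13+10 = 34
The minimum is 34 min via NOR–JCT–LAR–KEW.

34 min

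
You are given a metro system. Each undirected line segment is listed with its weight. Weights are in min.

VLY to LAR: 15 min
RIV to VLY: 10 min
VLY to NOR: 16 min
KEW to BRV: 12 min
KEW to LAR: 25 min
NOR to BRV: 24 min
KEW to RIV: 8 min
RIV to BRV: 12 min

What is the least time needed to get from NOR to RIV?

Enumerating some paths:
NOR → BRV → RIV: 24+12 = 36
NOR → VLY → RIV: 16+10 = 26
Cheapest is NOR → VLY → RIV at 26 min.

26 min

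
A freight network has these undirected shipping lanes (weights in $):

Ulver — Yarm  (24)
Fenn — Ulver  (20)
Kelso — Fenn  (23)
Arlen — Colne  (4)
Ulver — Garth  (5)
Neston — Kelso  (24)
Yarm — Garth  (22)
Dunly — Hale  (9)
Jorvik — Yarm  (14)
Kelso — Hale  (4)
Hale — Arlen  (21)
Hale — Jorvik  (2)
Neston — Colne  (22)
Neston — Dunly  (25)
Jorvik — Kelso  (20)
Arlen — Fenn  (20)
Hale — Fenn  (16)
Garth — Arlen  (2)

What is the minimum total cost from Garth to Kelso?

Enumerating some paths:
Garth → Arlen → Hale → Kelso: 2+21+4 = 27
Garth → Yarm → Jorvik → Hale → Kelso: 22+14+2+4 = 42
Garth → Arlen → Fenn → Hale → Kelso: 2+20+16+4 = 42
Garth → Ulver → Fenn → Hale → Kelso: 5+20+16+4 = 45
The minimum is $27 via Garth → Arlen → Hale → Kelso.

$27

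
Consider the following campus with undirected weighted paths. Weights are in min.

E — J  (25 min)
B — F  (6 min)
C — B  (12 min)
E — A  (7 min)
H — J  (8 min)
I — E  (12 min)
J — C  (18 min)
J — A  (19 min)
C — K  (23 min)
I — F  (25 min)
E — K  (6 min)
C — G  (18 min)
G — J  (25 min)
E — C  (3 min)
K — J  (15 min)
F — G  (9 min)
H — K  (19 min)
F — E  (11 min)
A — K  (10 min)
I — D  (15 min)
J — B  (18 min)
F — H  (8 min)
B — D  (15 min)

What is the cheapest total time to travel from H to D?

Shortest distances from H:
H: 0
F: 8  (via H)
J: 8  (via H)
B: 14  (via F)
G: 17  (via F)
E: 19  (via F)
K: 19  (via H)
C: 22  (via E)
A: 26  (via E)
D: 29  (via B)
Shortest route: H → F → B → D = 29 min.

29 min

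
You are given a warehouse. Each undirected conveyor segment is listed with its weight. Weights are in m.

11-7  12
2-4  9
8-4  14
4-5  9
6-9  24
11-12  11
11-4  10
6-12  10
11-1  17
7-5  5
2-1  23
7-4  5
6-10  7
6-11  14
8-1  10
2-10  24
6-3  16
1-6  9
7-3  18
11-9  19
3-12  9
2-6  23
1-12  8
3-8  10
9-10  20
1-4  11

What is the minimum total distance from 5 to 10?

36 m

Enumerating some paths:
5 - 7 - 11 - 6 - 10: 5+12+14+7 = 38
5 - 4 - 1 - 6 - 10: 9+11+9+7 = 36
5 - 7 - 4 - 1 - 6 - 10: 5+5+11+9+7 = 37
Cheapest is 5 - 4 - 1 - 6 - 10 at 36 m.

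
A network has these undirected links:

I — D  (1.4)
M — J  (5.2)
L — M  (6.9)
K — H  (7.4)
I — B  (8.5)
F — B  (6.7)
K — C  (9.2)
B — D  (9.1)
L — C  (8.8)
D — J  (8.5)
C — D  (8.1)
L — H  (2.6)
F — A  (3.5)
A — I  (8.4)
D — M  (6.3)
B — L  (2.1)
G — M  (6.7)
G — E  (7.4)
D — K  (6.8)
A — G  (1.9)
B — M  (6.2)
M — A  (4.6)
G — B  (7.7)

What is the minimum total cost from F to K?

Running Dijkstra from F:
F: 0
A: 3.5  (via F)
G: 5.4  (via A)
B: 6.7  (via F)
M: 8.1  (via A)
L: 8.8  (via B)
H: 11.4  (via L)
I: 11.9  (via A)
E: 12.8  (via G)
D: 13.3  (via I)
J: 13.3  (via M)
C: 17.6  (via L)
K: 18.8  (via H)
Shortest route: F–B–L–H–K = 18.8.

18.8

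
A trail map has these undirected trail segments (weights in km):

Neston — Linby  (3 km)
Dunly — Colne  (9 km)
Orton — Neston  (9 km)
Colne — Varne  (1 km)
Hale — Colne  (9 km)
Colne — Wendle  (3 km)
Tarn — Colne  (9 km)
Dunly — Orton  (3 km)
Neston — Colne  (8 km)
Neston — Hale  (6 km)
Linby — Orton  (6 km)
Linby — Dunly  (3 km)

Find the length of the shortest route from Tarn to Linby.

Compare a few routes:
Tarn - Colne - Hale - Neston - Linby: 9+9+6+3 = 27
Tarn - Colne - Dunly - Linby: 9+9+3 = 21
Tarn - Colne - Neston - Linby: 9+8+3 = 20
Cheapest is Tarn - Colne - Neston - Linby at 20 km.

20 km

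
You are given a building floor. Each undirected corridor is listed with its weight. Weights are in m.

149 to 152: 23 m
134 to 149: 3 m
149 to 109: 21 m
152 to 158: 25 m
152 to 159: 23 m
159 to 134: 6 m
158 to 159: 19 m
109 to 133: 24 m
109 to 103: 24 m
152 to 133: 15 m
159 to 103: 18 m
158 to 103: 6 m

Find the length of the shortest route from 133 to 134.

Settle nodes by increasing distance from 133:
133: 0
152: 15  (via 133)
109: 24  (via 133)
159: 38  (via 152)
149: 38  (via 152)
158: 40  (via 152)
134: 41  (via 149)
Shortest route: 133–152–149–134 = 41 m.

41 m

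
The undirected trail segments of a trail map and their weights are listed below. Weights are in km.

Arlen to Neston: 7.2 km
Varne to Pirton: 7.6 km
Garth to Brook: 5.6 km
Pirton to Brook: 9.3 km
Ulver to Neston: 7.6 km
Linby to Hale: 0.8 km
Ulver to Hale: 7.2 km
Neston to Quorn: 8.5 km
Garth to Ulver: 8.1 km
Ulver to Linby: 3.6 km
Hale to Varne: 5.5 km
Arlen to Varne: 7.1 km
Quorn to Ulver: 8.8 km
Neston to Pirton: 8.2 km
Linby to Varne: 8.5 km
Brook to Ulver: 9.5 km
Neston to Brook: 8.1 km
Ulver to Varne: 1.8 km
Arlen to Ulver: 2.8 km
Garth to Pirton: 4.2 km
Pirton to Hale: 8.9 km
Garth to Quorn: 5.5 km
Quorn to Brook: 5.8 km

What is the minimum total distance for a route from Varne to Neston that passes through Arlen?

Shortest Varne→Arlen: Varne → Ulver → Arlen = 4.6
Best Arlen to Neston: Arlen → Neston costing 7.2
Total via Arlen: 4.6 + 7.2 = 11.8 km.

11.8 km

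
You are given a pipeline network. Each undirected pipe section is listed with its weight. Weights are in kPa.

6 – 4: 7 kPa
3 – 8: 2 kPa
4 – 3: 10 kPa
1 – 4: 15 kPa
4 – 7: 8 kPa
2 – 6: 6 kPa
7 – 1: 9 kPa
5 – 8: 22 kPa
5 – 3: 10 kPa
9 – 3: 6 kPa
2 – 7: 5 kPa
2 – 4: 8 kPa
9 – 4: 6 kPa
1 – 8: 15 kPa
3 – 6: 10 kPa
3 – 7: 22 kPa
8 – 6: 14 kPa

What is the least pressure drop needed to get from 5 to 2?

26 kPa

Settle nodes by increasing distance from 5:
5: 0
3: 10  (via 5)
8: 12  (via 3)
9: 16  (via 3)
4: 20  (via 3)
6: 20  (via 3)
2: 26  (via 6)
Shortest route: 5 → 3 → 6 → 2 = 26 kPa.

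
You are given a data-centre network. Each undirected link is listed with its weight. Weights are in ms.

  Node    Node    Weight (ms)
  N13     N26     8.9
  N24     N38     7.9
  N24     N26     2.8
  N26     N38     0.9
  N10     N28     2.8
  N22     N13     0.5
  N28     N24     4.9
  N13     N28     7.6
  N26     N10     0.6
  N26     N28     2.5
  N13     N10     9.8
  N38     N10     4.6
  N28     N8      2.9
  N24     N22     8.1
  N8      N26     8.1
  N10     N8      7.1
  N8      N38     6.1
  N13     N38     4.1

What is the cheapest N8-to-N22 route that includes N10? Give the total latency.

11.8 ms

Shortest N8→N10: N8–N28–N10 = 5.7
Shortest N10→N22: N10–N26–N38–N13–N22 = 6.1
Total via N10: 5.7 + 6.1 = 11.8 ms.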